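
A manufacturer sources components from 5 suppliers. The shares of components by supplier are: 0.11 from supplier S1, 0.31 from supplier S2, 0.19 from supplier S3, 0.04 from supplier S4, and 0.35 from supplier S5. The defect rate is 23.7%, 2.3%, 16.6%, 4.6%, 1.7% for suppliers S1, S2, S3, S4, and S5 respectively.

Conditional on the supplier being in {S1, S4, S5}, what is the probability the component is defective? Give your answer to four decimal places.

Let S = {S1, S4, S5}.
P(S) = 0.11 + 0.04 + 0.35 = 0.5.
P(D ∩ S) = 0.237·0.11 + 0.046·0.04 + 0.017·0.35 = 0.02607 + 0.00184 + 0.00595 = 0.03386.
P(D | S) = 0.03386 / 0.5 = 0.067720…

0.0677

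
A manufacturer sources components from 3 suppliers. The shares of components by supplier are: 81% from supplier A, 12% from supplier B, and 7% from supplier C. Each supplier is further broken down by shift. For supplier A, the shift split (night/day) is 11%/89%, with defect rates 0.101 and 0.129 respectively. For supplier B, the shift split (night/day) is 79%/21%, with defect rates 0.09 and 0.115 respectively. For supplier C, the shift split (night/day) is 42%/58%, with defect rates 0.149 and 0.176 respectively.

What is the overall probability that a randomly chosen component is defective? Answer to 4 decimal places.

P(D|A) = 0.11·0.101 + 0.89·0.129 = 0.01111 + 0.11481 = 0.12592
P(D|B) = 0.79·0.09 + 0.21·0.115 = 0.0711 + 0.02415 = 0.09525
P(D|C) = 0.42·0.149 + 0.58·0.176 = 0.06258 + 0.10208 = 0.16466
By total probability over the outer partition,
P(D) = 0.81·0.12592 + 0.12·0.09525 + 0.07·0.16466
      = 0.1019952 + 0.01143 + 0.0115262 = 0.1249514

P(D) ≈ 0.1250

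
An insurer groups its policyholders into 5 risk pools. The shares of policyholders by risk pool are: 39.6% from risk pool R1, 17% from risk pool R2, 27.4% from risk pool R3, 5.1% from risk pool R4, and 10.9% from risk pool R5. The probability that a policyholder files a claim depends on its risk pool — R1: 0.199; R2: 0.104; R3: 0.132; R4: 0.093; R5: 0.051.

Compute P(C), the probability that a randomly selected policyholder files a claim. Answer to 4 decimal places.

0.1430

Using total probability over the partition,
P(C) = P(C|R1)·P(R1) + P(C|R2)·P(R2) + P(C|R3)·P(R3) + P(C|R4)·P(R4) + P(C|R5)·P(R5)
      = 0.199·0.396 + 0.104·0.17 + 0.132·0.274 + 0.093·0.051 + 0.051·0.109
      = 0.078804 + 0.01768 + 0.036168 + 0.004743 + 0.005559 = 0.142954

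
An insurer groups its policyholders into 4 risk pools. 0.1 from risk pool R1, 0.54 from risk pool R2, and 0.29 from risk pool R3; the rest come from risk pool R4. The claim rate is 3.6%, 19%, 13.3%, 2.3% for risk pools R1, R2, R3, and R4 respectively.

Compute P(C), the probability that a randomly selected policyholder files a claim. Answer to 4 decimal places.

P(R4) = 1 − (0.1 + 0.54 + 0.29) = 0.07.
By the law of total probability,
P(C) = P(C|R1)·P(R1) + P(C|R2)·P(R2) + P(C|R3)·P(R3) + P(C|R4)·P(R4)
      = 0.036·0.1 + 0.19·0.54 + 0.133·0.29 + 0.023·0.07
      = 0.0036 + 0.1026 + 0.03857 + 0.00161 = 0.14638

P(C) ≈ 0.1464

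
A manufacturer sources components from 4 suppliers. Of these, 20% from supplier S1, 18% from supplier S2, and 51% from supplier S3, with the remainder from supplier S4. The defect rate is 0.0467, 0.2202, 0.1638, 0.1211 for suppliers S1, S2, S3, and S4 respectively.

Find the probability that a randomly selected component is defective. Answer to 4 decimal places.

P(D) ≈ 0.1458

P(S4) = 1 − (0.2 + 0.18 + 0.51) = 0.11.
Summing over the partition,
P(D) = P(D|S1)·P(S1) + P(D|S2)·P(S2) + P(D|S3)·P(S3) + P(D|S4)·P(S4)
      = 0.0467·0.2 + 0.2202·0.18 + 0.1638·0.51 + 0.1211·0.11
      = 0.00934 + 0.039636 + 0.083538 + 0.013321 = 0.145835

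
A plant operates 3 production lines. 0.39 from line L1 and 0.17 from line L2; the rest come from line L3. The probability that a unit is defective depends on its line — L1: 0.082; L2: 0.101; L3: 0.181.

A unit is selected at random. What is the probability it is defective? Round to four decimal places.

0.1288

P(L3) = 1 − (0.39 + 0.17) = 0.44.
Using total probability over the partition,
P(D) = P(D|L1)·P(L1) + P(D|L2)·P(L2) + P(D|L3)·P(L3)
      = 0.082·0.39 + 0.101·0.17 + 0.181·0.44
      = 0.03198 + 0.01717 + 0.07964 = 0.12879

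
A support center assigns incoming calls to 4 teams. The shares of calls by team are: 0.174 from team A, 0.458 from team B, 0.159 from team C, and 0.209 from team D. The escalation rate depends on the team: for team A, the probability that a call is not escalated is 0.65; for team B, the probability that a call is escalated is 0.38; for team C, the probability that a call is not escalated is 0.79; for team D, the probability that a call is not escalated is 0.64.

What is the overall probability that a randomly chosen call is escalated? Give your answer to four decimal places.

0.3436

P(E|A) = 1 − 0.65 = 0.35.
P(E|C) = 1 − 0.79 = 0.21.
P(E|D) = 1 − 0.64 = 0.36.
By the law of total probability,
P(E) = P(E|A)·P(A) + P(E|B)·P(B) + P(E|C)·P(C) + P(E|D)·P(D)
      = 0.35·0.174 + 0.38·0.458 + 0.21·0.159 + 0.36·0.209
      = 0.0609 + 0.17404 + 0.03339 + 0.07524 = 0.34357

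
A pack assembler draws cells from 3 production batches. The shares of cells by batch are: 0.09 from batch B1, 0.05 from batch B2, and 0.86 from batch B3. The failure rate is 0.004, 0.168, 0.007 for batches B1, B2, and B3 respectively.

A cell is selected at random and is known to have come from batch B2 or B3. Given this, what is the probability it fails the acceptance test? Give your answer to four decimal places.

P(F|S) ≈ 0.0158

Let S = {B2, B3}.
P(S) = 0.05 + 0.86 = 0.91.
P(F ∩ S) = 0.168·0.05 + 0.007·0.86 = 0.0084 + 0.00602 = 0.01442.
P(F | S) = 0.01442 / 0.91 = 0.015846…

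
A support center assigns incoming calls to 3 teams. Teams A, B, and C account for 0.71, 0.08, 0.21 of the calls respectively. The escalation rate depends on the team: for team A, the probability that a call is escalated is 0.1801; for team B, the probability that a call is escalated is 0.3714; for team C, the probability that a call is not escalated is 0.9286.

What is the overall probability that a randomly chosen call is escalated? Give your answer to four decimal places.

P(E|C) = 1 − 0.9286 = 0.0714.
P(E) = P(E|A)·P(A) + P(E|B)·P(B) + P(E|C)·P(C)
      = 0.1801·0.71 + 0.3714·0.08 + 0.0714·0.21
      = 0.127871 + 0.029712 + 0.014994 = 0.172577

P(E) ≈ 0.1726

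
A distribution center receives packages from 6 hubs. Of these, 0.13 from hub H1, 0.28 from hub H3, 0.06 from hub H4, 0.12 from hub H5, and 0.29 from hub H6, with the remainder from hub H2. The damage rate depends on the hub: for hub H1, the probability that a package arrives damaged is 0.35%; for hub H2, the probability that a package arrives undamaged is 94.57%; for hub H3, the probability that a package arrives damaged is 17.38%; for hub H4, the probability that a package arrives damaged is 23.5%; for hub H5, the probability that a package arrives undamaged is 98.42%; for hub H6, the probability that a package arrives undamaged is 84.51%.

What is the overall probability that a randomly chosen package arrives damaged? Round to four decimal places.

P(H2) = 1 − (0.13 + 0.28 + 0.06 + 0.12 + 0.29) = 0.12.
P(D|H2) = 1 − 0.9457 = 0.0543.
P(D|H5) = 1 − 0.9842 = 0.0158.
P(D|H6) = 1 − 0.8451 = 0.1549.
By the law of total probability,
P(D) = P(D|H1)·P(H1) + P(D|H2)·P(H2) + P(D|H3)·P(H3) + P(D|H4)·P(H4) + P(D|H5)·P(H5) + P(D|H6)·P(H6)
      = 0.0035·0.13 + 0.0543·0.12 + 0.1738·0.28 + 0.235·0.06 + 0.0158·0.12 + 0.1549·0.29
      = 0.000455 + 0.006516 + 0.048664 + 0.0141 + 0.001896 + 0.044921 = 0.116552

P(D) ≈ 0.1166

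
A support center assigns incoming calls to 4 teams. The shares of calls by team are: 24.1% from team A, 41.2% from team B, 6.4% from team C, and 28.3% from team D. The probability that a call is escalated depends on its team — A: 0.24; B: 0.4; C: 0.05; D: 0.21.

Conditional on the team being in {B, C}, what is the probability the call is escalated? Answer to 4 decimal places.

Let S = {B, C}.
P(S) = 0.412 + 0.064 = 0.476.
P(E ∩ S) = 0.4·0.412 + 0.05·0.064 = 0.1648 + 0.0032 = 0.168.
P(E | S) = 0.168 / 0.476 = 0.352941…

P(E|S) ≈ 0.3529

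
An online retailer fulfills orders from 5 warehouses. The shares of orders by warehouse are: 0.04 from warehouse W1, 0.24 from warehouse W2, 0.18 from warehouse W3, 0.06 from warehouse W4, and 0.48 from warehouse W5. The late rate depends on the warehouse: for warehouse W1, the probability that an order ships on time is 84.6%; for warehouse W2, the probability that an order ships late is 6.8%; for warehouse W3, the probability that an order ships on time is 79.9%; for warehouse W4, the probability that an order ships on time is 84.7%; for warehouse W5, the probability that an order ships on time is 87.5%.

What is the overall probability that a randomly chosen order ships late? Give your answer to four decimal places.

P(L|W1) = 1 − 0.846 = 0.154.
P(L|W3) = 1 − 0.799 = 0.201.
P(L|W4) = 1 − 0.847 = 0.153.
P(L|W5) = 1 − 0.875 = 0.125.
P(L) = P(L|W1)·P(W1) + P(L|W2)·P(W2) + P(L|W3)·P(W3) + P(L|W4)·P(W4) + P(L|W5)·P(W5)
      = 0.154·0.04 + 0.068·0.24 + 0.201·0.18 + 0.153·0.06 + 0.125·0.48
      = 0.00616 + 0.01632 + 0.03618 + 0.00918 + 0.06 = 0.12784

P(L) ≈ 0.1278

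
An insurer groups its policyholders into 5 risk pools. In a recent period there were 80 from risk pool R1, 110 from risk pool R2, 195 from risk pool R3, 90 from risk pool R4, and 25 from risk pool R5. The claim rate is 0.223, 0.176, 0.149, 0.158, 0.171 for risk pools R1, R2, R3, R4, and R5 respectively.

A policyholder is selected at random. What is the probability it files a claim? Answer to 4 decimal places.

P(C) ≈ 0.1695

Total: 80 + 110 + 195 + 90 + 25 = 500.
P(R1) = 80/500 = 0.16. P(R2) = 110/500 = 0.22. P(R3) = 195/500 = 0.39. P(R4) = 90/500 = 0.18. P(R5) = 25/500 = 0.05.
P(C) = P(C|R1)·P(R1) + P(C|R2)·P(R2) + P(C|R3)·P(R3) + P(C|R4)·P(R4) + P(C|R5)·P(R5)
      = 0.223·0.16 + 0.176·0.22 + 0.149·0.39 + 0.158·0.18 + 0.171·0.05
      = 0.03568 + 0.03872 + 0.05811 + 0.02844 + 0.00855 = 0.1695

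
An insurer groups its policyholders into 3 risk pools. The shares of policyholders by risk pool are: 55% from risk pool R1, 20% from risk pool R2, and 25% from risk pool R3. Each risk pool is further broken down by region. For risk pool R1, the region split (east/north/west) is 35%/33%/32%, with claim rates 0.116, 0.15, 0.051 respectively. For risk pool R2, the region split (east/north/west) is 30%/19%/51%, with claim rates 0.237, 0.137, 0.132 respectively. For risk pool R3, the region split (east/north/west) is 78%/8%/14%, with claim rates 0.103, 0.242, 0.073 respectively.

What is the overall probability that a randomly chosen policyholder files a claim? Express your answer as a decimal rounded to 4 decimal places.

0.1189

P(C|R1) = 0.35·0.116 + 0.33·0.15 + 0.32·0.051 = 0.0406 + 0.0495 + 0.01632 = 0.10642
P(C|R2) = 0.3·0.237 + 0.19·0.137 + 0.51·0.132 = 0.0711 + 0.02603 + 0.06732 = 0.16445
P(C|R3) = 0.78·0.103 + 0.08·0.242 + 0.14·0.073 = 0.08034 + 0.01936 + 0.01022 = 0.10992
Then overall,
P(C) = 0.55·0.10642 + 0.2·0.16445 + 0.25·0.10992
      = 0.058531 + 0.03289 + 0.02748 = 0.118901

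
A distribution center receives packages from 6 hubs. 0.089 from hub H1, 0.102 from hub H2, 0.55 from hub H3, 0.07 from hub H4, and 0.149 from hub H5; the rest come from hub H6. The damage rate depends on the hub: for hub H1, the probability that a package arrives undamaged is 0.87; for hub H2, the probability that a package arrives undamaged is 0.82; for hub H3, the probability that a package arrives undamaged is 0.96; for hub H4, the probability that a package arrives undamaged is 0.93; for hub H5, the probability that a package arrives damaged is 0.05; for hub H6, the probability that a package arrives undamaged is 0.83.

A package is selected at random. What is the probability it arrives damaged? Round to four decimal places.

P(H6) = 1 − (0.089 + 0.102 + 0.55 + 0.07 + 0.149) = 0.04.
P(D|H1) = 1 − 0.87 = 0.13.
P(D|H2) = 1 − 0.82 = 0.18.
P(D|H3) = 1 − 0.96 = 0.04.
P(D|H4) = 1 − 0.93 = 0.07.
P(D|H6) = 1 − 0.83 = 0.17.
P(D) = P(D|H1)·P(H1) + P(D|H2)·P(H2) + P(D|H3)·P(H3) + P(D|H4)·P(H4) + P(D|H5)·P(H5) + P(D|H6)·P(H6)
      = 0.13·0.089 + 0.18·0.102 + 0.04·0.55 + 0.07·0.07 + 0.05·0.149 + 0.17·0.04
      = 0.01157 + 0.01836 + 0.022 + 0.0049 + 0.00745 + 0.0068 = 0.07108

0.0711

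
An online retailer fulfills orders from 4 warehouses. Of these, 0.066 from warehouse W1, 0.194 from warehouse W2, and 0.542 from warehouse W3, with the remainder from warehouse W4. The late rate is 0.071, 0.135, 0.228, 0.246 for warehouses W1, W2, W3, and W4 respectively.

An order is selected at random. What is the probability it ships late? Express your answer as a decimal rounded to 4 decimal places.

P(W4) = 1 − (0.066 + 0.194 + 0.542) = 0.198.
By the law of total probability,
P(L) = P(L|W1)·P(W1) + P(L|W2)·P(W2) + P(L|W3)·P(W3) + P(L|W4)·P(W4)
      = 0.071·0.066 + 0.135·0.194 + 0.228·0.542 + 0.246·0.198
      = 0.004686 + 0.02619 + 0.123576 + 0.048708 = 0.20316

P(L) ≈ 0.2032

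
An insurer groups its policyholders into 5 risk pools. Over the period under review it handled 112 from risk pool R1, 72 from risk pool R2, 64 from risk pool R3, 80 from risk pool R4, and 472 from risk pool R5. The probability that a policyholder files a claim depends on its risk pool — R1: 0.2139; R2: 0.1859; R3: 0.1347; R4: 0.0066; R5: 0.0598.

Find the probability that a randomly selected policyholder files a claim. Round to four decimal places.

Total: 112 + 72 + 64 + 80 + 472 = 800.
P(R1) = 112/800 = 0.14. P(R2) = 72/800 = 0.09. P(R3) = 64/800 = 0.08. P(R4) = 80/800 = 0.1. P(R5) = 472/800 = 0.59.
Summing over the partition,
P(C) = P(C|R1)·P(R1) + P(C|R2)·P(R2) + P(C|R3)·P(R3) + P(C|R4)·P(R4) + P(C|R5)·P(R5)
      = 0.2139·0.14 + 0.1859·0.09 + 0.1347·0.08 + 0.0066·0.1 + 0.0598·0.59
      = 0.029946 + 0.016731 + 0.010776 + 0.00066 + 0.035282 = 0.093395

P(C) ≈ 0.0934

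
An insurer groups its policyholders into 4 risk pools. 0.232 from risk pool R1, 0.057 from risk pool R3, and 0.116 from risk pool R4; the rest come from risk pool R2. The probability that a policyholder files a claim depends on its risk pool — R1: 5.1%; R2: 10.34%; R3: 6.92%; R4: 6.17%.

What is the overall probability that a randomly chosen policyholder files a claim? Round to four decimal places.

P(C) ≈ 0.0845

P(R2) = 1 − (0.232 + 0.057 + 0.116) = 0.595.
P(C) = P(C|R1)·P(R1) + P(C|R2)·P(R2) + P(C|R3)·P(R3) + P(C|R4)·P(R4)
      = 0.051·0.232 + 0.1034·0.595 + 0.0692·0.057 + 0.0617·0.116
      = 0.011832 + 0.061523 + 0.0039444 + 0.0071572 = 0.0844566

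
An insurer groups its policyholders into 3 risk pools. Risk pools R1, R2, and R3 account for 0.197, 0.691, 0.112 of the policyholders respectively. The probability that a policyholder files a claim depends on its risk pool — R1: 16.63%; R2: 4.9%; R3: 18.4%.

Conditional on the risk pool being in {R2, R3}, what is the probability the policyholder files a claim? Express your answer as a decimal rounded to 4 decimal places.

P(C|S) ≈ 0.0678

Let S = {R2, R3}.
P(S) = 0.691 + 0.112 = 0.803.
P(C ∩ S) = 0.049·0.691 + 0.184·0.112 = 0.033859 + 0.020608 = 0.054467.
P(C | S) = 0.054467 / 0.803 = 0.067829…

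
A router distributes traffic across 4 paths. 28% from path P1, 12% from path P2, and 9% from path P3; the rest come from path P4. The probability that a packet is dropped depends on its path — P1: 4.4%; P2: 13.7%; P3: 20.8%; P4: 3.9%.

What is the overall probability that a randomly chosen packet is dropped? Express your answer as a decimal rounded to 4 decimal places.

P(P4) = 1 − (0.28 + 0.12 + 0.09) = 0.51.
P(L) = P(L|P1)·P(P1) + P(L|P2)·P(P2) + P(L|P3)·P(P3) + P(L|P4)·P(P4)
      = 0.044·0.28 + 0.137·0.12 + 0.208·0.09 + 0.039·0.51
      = 0.01232 + 0.01644 + 0.01872 + 0.01989 = 0.06737

P(L) ≈ 0.0674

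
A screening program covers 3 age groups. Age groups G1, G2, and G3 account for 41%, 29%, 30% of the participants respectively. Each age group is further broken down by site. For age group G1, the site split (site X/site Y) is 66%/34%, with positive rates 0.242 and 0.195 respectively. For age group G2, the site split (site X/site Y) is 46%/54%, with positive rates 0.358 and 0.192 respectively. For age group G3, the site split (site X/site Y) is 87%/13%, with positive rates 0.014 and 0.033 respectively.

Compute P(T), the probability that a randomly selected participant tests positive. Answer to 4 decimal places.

0.1754

P(T|G1) = 0.66·0.242 + 0.34·0.195 = 0.15972 + 0.0663 = 0.22602
P(T|G2) = 0.46·0.358 + 0.54·0.192 = 0.16468 + 0.10368 = 0.26836
P(T|G3) = 0.87·0.014 + 0.13·0.033 = 0.01218 + 0.00429 = 0.01647
Then overall,
P(T) = 0.41·0.22602 + 0.29·0.26836 + 0.3·0.01647
      = 0.0926682 + 0.0778244 + 0.004941 = 0.1754336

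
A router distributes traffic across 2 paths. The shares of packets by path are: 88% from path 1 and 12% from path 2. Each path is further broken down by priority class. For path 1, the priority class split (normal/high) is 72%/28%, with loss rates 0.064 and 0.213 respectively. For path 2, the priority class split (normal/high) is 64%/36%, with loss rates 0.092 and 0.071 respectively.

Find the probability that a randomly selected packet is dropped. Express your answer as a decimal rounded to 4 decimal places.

P(L) ≈ 0.1032

P(L|1) = 0.72·0.064 + 0.28·0.213 = 0.04608 + 0.05964 = 0.10572
P(L|2) = 0.64·0.092 + 0.36·0.071 = 0.05888 + 0.02556 = 0.08444
By total probability over the outer partition,
P(L) = 0.88·0.10572 + 0.12·0.08444
      = 0.0930336 + 0.0101328 = 0.1031664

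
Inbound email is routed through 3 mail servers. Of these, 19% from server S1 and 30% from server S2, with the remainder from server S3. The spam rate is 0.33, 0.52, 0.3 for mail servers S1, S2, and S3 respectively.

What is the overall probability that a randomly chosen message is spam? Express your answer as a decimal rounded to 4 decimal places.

0.3717

P(S3) = 1 − (0.19 + 0.3) = 0.51.
Using total probability over the partition,
P(S) = P(S|S1)·P(S1) + P(S|S2)·P(S2) + P(S|S3)·P(S3)
      = 0.33·0.19 + 0.52·0.3 + 0.3·0.51
      = 0.0627 + 0.156 + 0.153 = 0.3717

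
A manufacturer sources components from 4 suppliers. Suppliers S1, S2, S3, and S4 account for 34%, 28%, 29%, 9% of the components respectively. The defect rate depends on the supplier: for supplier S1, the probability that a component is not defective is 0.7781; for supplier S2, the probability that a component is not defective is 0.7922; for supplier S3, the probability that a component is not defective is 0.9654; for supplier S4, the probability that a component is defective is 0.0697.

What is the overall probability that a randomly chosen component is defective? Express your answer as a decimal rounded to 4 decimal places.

P(D|S1) = 1 − 0.7781 = 0.2219.
P(D|S2) = 1 − 0.7922 = 0.2078.
P(D|S3) = 1 − 0.9654 = 0.0346.
By the law of total probability,
P(D) = P(D|S1)·P(S1) + P(D|S2)·P(S2) + P(D|S3)·P(S3) + P(D|S4)·P(S4)
      = 0.2219·0.34 + 0.2078·0.28 + 0.0346·0.29 + 0.0697·0.09
      = 0.075446 + 0.058184 + 0.010034 + 0.006273 = 0.149937

0.1499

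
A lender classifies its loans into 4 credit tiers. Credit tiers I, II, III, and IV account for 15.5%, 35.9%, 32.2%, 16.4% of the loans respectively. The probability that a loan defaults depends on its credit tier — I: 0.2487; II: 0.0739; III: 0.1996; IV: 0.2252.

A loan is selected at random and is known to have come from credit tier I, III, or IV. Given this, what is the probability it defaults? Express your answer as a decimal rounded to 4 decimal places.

Let S = {I, III, IV}.
P(S) = 0.155 + 0.322 + 0.164 = 0.641.
P(D ∩ S) = 0.2487·0.155 + 0.1996·0.322 + 0.2252·0.164 = 0.0385485 + 0.0642712 + 0.0369328 = 0.1397525.
P(D | S) = 0.1397525 / 0.641 = 0.218023…

P(D|S) ≈ 0.2180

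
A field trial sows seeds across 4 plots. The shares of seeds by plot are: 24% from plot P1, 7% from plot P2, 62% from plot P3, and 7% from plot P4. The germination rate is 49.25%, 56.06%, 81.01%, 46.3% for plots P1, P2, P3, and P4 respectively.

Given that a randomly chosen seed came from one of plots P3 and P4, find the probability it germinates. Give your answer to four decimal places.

Let S = {P3, P4}.
P(S) = 0.62 + 0.07 = 0.69.
P(G ∩ S) = 0.8101·0.62 + 0.463·0.07 = 0.502262 + 0.03241 = 0.534672.
P(G | S) = 0.534672 / 0.69 = 0.774887…

P(G|S) ≈ 0.7749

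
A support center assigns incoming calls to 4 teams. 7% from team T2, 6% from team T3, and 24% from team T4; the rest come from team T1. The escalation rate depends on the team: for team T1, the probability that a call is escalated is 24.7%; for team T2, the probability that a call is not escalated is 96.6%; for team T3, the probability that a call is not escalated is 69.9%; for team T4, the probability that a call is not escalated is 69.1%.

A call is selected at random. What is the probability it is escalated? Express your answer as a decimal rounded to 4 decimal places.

0.2502

P(T1) = 1 − (0.07 + 0.06 + 0.24) = 0.63.
P(E|T2) = 1 − 0.966 = 0.034.
P(E|T3) = 1 − 0.699 = 0.301.
P(E|T4) = 1 − 0.691 = 0.309.
P(E) = P(E|T1)·P(T1) + P(E|T2)·P(T2) + P(E|T3)·P(T3) + P(E|T4)·P(T4)
      = 0.247·0.63 + 0.034·0.07 + 0.301·0.06 + 0.309·0.24
      = 0.15561 + 0.00238 + 0.01806 + 0.07416 = 0.25021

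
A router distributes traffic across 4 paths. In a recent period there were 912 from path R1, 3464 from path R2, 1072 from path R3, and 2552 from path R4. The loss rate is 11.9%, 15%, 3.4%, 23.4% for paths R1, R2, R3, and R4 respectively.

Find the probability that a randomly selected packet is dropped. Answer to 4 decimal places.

Total: 912 + 3464 + 1072 + 2552 = 8000.
P(R1) = 912/8000 = 0.114. P(R2) = 3464/8000 = 0.433. P(R3) = 1072/8000 = 0.134. P(R4) = 2552/8000 = 0.319.
By the law of total probability,
P(L) = P(L|R1)·P(R1) + P(L|R2)·P(R2) + P(L|R3)·P(R3) + P(L|R4)·P(R4)
      = 0.119·0.114 + 0.15·0.433 + 0.034·0.134 + 0.234·0.319
      = 0.013566 + 0.06495 + 0.004556 + 0.074646 = 0.157718

P(L) ≈ 0.1577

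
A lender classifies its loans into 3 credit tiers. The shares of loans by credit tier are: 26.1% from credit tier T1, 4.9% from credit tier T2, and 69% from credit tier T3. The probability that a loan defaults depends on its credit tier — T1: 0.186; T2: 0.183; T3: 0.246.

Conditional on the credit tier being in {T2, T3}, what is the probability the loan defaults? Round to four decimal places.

Let S = {T2, T3}.
P(S) = 0.049 + 0.69 = 0.739.
P(D ∩ S) = 0.183·0.049 + 0.246·0.69 = 0.008967 + 0.16974 = 0.178707.
P(D | S) = 0.178707 / 0.739 = 0.241823…

P(D|S) ≈ 0.2418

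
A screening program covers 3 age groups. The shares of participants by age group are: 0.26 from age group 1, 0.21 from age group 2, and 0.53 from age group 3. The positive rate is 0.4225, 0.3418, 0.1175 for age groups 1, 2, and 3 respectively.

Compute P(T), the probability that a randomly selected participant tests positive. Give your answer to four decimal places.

P(T) ≈ 0.2439

Using total probability over the partition,
P(T) = P(T|1)·P(1) + P(T|2)·P(2) + P(T|3)·P(3)
      = 0.4225·0.26 + 0.3418·0.21 + 0.1175·0.53
      = 0.10985 + 0.071778 + 0.062275 = 0.243903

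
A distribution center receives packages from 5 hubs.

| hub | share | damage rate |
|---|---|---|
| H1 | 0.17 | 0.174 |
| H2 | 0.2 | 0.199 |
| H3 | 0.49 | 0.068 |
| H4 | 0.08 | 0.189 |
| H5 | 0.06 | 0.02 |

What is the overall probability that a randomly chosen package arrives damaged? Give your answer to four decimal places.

0.1190

P(D) = P(D|H1)·P(H1) + P(D|H2)·P(H2) + P(D|H3)·P(H3) + P(D|H4)·P(H4) + P(D|H5)·P(H5)
      = 0.174·0.17 + 0.199·0.2 + 0.068·0.49 + 0.189·0.08 + 0.02·0.06
      = 0.02958 + 0.0398 + 0.03332 + 0.01512 + 0.0012 = 0.11902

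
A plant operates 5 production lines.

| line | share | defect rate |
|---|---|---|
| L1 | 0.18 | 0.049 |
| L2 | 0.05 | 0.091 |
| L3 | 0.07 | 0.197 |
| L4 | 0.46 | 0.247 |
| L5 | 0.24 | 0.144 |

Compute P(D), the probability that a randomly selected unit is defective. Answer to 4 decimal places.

P(D) ≈ 0.1753

P(D) = P(D|L1)·P(L1) + P(D|L2)·P(L2) + P(D|L3)·P(L3) + P(D|L4)·P(L4) + P(D|L5)·P(L5)
      = 0.049·0.18 + 0.091·0.05 + 0.197·0.07 + 0.247·0.46 + 0.144·0.24
      = 0.00882 + 0.00455 + 0.01379 + 0.11362 + 0.03456 = 0.17534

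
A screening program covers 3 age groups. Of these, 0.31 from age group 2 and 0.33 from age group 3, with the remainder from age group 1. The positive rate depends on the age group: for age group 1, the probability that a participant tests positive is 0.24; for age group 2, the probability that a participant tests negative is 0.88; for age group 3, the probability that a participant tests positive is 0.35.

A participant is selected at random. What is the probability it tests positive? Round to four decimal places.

P(1) = 1 − (0.31 + 0.33) = 0.36.
P(T|2) = 1 − 0.88 = 0.12.
P(T) = P(T|1)·P(1) + P(T|2)·P(2) + P(T|3)·P(3)
      = 0.24·0.36 + 0.12·0.31 + 0.35·0.33
      = 0.0864 + 0.0372 + 0.1155 = 0.2391

P(T) ≈ 0.2391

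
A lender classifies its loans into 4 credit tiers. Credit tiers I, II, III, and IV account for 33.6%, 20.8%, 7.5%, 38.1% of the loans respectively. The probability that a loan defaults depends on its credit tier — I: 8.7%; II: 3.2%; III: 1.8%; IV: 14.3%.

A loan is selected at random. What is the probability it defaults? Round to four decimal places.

P(D) ≈ 0.0917

Summing over the partition,
P(D) = P(D|I)·P(I) + P(D|II)·P(II) + P(D|III)·P(III) + P(D|IV)·P(IV)
      = 0.087·0.336 + 0.032·0.208 + 0.018·0.075 + 0.143·0.381
      = 0.029232 + 0.006656 + 0.00135 + 0.054483 = 0.091721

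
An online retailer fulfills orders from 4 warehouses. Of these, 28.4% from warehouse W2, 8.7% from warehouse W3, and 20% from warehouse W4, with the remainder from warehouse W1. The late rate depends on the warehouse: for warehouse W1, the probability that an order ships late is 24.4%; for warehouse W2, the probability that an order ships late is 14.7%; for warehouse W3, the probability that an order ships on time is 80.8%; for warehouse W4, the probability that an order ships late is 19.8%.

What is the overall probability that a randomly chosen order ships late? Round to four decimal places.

P(L) ≈ 0.2027

P(W1) = 1 − (0.284 + 0.087 + 0.2) = 0.429.
P(L|W3) = 1 − 0.808 = 0.192.
By the law of total probability,
P(L) = P(L|W1)·P(W1) + P(L|W2)·P(W2) + P(L|W3)·P(W3) + P(L|W4)·P(W4)
      = 0.244·0.429 + 0.147·0.284 + 0.192·0.087 + 0.198·0.2
      = 0.104676 + 0.041748 + 0.016704 + 0.0396 = 0.202728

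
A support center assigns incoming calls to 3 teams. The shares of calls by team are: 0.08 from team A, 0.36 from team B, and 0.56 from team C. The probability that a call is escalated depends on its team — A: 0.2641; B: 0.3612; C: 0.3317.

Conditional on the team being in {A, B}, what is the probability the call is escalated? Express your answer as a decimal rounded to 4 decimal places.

Let S = {A, B}.
P(S) = 0.08 + 0.36 = 0.44.
P(E ∩ S) = 0.2641·0.08 + 0.3612·0.36 = 0.021128 + 0.130032 = 0.15116.
P(E | S) = 0.15116 / 0.44 = 0.343545…

P(E|S) ≈ 0.3435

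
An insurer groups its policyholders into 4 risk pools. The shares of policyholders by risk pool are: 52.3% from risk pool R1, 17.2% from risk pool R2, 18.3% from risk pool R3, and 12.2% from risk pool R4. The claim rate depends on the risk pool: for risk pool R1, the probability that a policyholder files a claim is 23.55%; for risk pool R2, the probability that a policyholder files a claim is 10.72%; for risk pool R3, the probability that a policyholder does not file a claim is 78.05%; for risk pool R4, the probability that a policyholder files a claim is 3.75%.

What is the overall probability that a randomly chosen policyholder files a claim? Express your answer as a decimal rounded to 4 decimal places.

P(C) ≈ 0.1863

P(C|R3) = 1 − 0.7805 = 0.2195.
By the law of total probability,
P(C) = P(C|R1)·P(R1) + P(C|R2)·P(R2) + P(C|R3)·P(R3) + P(C|R4)·P(R4)
      = 0.2355·0.523 + 0.1072·0.172 + 0.2195·0.183 + 0.0375·0.122
      = 0.1231665 + 0.0184384 + 0.0401685 + 0.004575 = 0.1863484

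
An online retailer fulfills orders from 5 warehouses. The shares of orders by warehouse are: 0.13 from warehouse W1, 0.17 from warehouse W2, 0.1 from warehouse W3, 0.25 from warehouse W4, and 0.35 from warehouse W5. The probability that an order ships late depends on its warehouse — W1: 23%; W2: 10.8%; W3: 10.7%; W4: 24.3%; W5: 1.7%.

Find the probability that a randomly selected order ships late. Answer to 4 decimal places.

P(L) ≈ 0.1257

Summing over the partition,
P(L) = P(L|W1)·P(W1) + P(L|W2)·P(W2) + P(L|W3)·P(W3) + P(L|W4)·P(W4) + P(L|W5)·P(W5)
      = 0.23·0.13 + 0.108·0.17 + 0.107·0.1 + 0.243·0.25 + 0.017·0.35
      = 0.0299 + 0.01836 + 0.0107 + 0.06075 + 0.00595 = 0.12566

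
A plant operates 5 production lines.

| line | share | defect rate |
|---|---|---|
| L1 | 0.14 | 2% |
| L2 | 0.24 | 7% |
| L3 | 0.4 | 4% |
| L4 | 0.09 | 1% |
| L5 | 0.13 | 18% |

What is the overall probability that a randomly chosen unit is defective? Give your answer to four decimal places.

P(D) ≈ 0.0599

P(D) = P(D|L1)·P(L1) + P(D|L2)·P(L2) + P(D|L3)·P(L3) + P(D|L4)·P(L4) + P(D|L5)·P(L5)
      = 0.02·0.14 + 0.07·0.24 + 0.04·0.4 + 0.01·0.09 + 0.18·0.13
      = 0.0028 + 0.0168 + 0.016 + 0.0009 + 0.0234 = 0.0599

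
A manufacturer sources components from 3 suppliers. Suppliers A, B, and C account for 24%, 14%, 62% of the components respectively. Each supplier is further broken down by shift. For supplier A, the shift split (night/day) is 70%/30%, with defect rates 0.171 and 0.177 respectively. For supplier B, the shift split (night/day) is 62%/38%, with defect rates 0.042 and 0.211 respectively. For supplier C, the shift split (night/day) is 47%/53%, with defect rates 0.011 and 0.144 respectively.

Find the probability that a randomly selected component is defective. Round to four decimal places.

P(D) ≈ 0.1069

P(D|A) = 0.7·0.171 + 0.3·0.177 = 0.1197 + 0.0531 = 0.1728
P(D|B) = 0.62·0.042 + 0.38·0.211 = 0.02604 + 0.08018 = 0.10622
P(D|C) = 0.47·0.011 + 0.53·0.144 = 0.00517 + 0.07632 = 0.08149
By total probability over the outer partition,
P(D) = 0.24·0.1728 + 0.14·0.10622 + 0.62·0.08149
      = 0.041472 + 0.0148708 + 0.0505238 = 0.1068666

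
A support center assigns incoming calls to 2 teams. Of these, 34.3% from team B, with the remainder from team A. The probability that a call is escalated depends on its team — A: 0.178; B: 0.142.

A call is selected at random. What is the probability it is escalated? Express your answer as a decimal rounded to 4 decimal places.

P(A) = 1 − (0.343) = 0.657.
P(E) = P(E|A)·P(A) + P(E|B)·P(B)
      = 0.178·0.657 + 0.142·0.343
      = 0.116946 + 0.048706 = 0.165652

P(E) ≈ 0.1657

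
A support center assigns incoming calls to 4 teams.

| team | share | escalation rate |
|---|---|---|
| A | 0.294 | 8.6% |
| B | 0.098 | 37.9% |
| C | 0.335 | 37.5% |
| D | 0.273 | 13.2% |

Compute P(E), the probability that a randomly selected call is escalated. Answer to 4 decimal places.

By the law of total probability,
P(E) = P(E|A)·P(A) + P(E|B)·P(B) + P(E|C)·P(C) + P(E|D)·P(D)
      = 0.086·0.294 + 0.379·0.098 + 0.375·0.335 + 0.132·0.273
      = 0.025284 + 0.037142 + 0.125625 + 0.036036 = 0.224087

P(E) ≈ 0.2241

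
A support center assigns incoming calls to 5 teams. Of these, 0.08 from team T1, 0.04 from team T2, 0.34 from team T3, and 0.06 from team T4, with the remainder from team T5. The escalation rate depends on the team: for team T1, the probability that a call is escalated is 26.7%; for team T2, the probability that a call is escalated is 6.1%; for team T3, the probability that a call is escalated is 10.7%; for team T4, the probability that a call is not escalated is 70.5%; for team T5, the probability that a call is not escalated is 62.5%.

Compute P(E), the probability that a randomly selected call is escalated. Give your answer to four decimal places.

P(E) ≈ 0.2579

P(T5) = 1 − (0.08 + 0.04 + 0.34 + 0.06) = 0.48.
P(E|T4) = 1 − 0.705 = 0.295.
P(E|T5) = 1 − 0.625 = 0.375.
P(E) = P(E|T1)·P(T1) + P(E|T2)·P(T2) + P(E|T3)·P(T3) + P(E|T4)·P(T4) + P(E|T5)·P(T5)
      = 0.267·0.08 + 0.061·0.04 + 0.107·0.34 + 0.295·0.06 + 0.375·0.48
      = 0.02136 + 0.00244 + 0.03638 + 0.0177 + 0.18 = 0.25788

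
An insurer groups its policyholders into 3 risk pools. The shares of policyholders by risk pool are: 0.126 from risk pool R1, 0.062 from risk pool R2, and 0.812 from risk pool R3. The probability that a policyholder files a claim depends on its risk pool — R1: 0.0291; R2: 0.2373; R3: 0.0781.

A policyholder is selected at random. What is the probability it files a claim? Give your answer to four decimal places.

P(C) = P(C|R1)·P(R1) + P(C|R2)·P(R2) + P(C|R3)·P(R3)
      = 0.0291·0.126 + 0.2373·0.062 + 0.0781·0.812
      = 0.0036666 + 0.0147126 + 0.0634172 = 0.0817964

0.0818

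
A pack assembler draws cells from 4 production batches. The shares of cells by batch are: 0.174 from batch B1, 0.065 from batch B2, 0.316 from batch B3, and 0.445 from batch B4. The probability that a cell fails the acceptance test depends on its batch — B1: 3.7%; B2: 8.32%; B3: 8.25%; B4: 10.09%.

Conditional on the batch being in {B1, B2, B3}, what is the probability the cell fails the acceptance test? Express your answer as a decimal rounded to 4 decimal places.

Let S = {B1, B2, B3}.
P(S) = 0.174 + 0.065 + 0.316 = 0.555.
P(F ∩ S) = 0.037·0.174 + 0.0832·0.065 + 0.0825·0.316 = 0.006438 + 0.005408 + 0.02607 = 0.037916.
P(F | S) = 0.037916 / 0.555 = 0.068317…

0.0683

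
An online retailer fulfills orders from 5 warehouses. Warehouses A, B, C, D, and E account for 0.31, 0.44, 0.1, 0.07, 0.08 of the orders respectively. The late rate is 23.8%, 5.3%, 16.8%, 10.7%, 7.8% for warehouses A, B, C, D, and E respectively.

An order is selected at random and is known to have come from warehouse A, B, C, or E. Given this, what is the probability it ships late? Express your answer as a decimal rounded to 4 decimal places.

Let S = {A, B, C, E}.
P(S) = 0.31 + 0.44 + 0.1 + 0.08 = 0.93.
P(L ∩ S) = 0.238·0.31 + 0.053·0.44 + 0.168·0.1 + 0.078·0.08 = 0.07378 + 0.02332 + 0.0168 + 0.00624 = 0.12014.
P(L | S) = 0.12014 / 0.93 = 0.129183…

P(L|S) ≈ 0.1292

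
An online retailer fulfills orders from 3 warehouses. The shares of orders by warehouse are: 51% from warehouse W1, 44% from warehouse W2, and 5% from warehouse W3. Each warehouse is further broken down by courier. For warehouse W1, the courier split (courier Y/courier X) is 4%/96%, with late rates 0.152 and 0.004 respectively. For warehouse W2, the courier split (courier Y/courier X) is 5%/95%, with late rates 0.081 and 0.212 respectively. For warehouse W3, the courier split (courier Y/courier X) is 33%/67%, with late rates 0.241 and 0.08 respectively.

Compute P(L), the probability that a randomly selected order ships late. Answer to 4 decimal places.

0.1021

P(L|W1) = 0.04·0.152 + 0.96·0.004 = 0.00608 + 0.00384 = 0.00992
P(L|W2) = 0.05·0.081 + 0.95·0.212 = 0.00405 + 0.2014 = 0.20545
P(L|W3) = 0.33·0.241 + 0.67·0.08 = 0.07953 + 0.0536 = 0.13313
Then overall,
P(L) = 0.51·0.00992 + 0.44·0.20545 + 0.05·0.13313
      = 0.0050592 + 0.090398 + 0.0066565 = 0.1021137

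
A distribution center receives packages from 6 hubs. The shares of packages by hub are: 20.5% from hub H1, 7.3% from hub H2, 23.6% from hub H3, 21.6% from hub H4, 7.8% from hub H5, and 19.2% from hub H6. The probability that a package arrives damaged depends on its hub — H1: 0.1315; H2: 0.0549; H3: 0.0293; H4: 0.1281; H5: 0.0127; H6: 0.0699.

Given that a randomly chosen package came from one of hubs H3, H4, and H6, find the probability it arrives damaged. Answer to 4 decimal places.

P(D|S) ≈ 0.0745

Let S = {H3, H4, H6}.
P(S) = 0.236 + 0.216 + 0.192 = 0.644.
P(D ∩ S) = 0.0293·0.236 + 0.1281·0.216 + 0.0699·0.192 = 0.0069148 + 0.0276696 + 0.0134208 = 0.0480052.
P(D | S) = 0.0480052 / 0.644 = 0.074542…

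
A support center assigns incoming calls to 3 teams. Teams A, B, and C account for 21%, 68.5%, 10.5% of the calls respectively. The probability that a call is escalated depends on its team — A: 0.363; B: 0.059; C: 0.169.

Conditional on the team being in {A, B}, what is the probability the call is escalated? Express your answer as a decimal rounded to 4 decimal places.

P(E|S) ≈ 0.1303

Let S = {A, B}.
P(S) = 0.21 + 0.685 = 0.895.
P(E ∩ S) = 0.363·0.21 + 0.059·0.685 = 0.07623 + 0.040415 = 0.116645.
P(E | S) = 0.116645 / 0.895 = 0.130330…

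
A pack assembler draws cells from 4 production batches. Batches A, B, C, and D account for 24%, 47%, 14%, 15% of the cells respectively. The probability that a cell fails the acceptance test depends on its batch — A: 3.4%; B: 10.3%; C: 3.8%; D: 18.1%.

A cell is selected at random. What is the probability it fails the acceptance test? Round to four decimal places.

P(F) = P(F|A)·P(A) + P(F|B)·P(B) + P(F|C)·P(C) + P(F|D)·P(D)
      = 0.034·0.24 + 0.103·0.47 + 0.038·0.14 + 0.181·0.15
      = 0.00816 + 0.04841 + 0.00532 + 0.02715 = 0.08904

0.0890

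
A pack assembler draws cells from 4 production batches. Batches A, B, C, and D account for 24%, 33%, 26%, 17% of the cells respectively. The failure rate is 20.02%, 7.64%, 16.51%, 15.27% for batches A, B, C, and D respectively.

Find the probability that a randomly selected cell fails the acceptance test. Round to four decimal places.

By the law of total probability,
P(F) = P(F|A)·P(A) + P(F|B)·P(B) + P(F|C)·P(C) + P(F|D)·P(D)
      = 0.2002·0.24 + 0.0764·0.33 + 0.1651·0.26 + 0.1527·0.17
      = 0.048048 + 0.025212 + 0.042926 + 0.025959 = 0.142145

0.1421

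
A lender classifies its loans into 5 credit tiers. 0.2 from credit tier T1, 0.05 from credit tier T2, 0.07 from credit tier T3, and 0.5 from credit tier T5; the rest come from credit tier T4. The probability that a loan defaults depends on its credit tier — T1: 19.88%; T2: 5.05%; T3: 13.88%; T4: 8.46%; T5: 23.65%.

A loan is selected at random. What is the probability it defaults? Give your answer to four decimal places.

0.1855

P(T4) = 1 − (0.2 + 0.05 + 0.07 + 0.5) = 0.18.
By the law of total probability,
P(D) = P(D|T1)·P(T1) + P(D|T2)·P(T2) + P(D|T3)·P(T3) + P(D|T4)·P(T4) + P(D|T5)·P(T5)
      = 0.1988·0.2 + 0.0505·0.05 + 0.1388·0.07 + 0.0846·0.18 + 0.2365·0.5
      = 0.03976 + 0.002525 + 0.009716 + 0.015228 + 0.11825 = 0.185479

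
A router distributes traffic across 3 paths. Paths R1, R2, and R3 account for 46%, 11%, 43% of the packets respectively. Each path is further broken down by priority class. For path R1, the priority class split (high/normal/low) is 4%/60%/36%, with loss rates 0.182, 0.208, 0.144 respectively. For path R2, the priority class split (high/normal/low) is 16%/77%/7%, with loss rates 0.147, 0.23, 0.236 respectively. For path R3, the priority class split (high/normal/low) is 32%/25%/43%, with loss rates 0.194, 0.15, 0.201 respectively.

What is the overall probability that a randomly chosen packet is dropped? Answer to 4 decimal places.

0.1885

P(L|R1) = 0.04·0.182 + 0.6·0.208 + 0.36·0.144 = 0.00728 + 0.1248 + 0.05184 = 0.18392
P(L|R2) = 0.16·0.147 + 0.77·0.23 + 0.07·0.236 = 0.02352 + 0.1771 + 0.01652 = 0.21714
P(L|R3) = 0.32·0.194 + 0.25·0.15 + 0.43·0.201 = 0.06208 + 0.0375 + 0.08643 = 0.18601
By total probability over the outer partition,
P(L) = 0.46·0.18392 + 0.11·0.21714 + 0.43·0.18601
      = 0.0846032 + 0.0238854 + 0.0799843 = 0.1884729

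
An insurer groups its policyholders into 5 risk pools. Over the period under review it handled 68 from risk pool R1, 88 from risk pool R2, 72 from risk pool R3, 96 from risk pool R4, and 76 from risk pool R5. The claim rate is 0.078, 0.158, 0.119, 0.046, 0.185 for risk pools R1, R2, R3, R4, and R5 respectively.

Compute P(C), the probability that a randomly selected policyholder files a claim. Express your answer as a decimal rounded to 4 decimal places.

0.1156

Total: 68 + 88 + 72 + 96 + 76 = 400.
P(R1) = 68/400 = 0.17. P(R2) = 88/400 = 0.22. P(R3) = 72/400 = 0.18. P(R4) = 96/400 = 0.24. P(R5) = 76/400 = 0.19.
P(C) = P(C|R1)·P(R1) + P(C|R2)·P(R2) + P(C|R3)·P(R3) + P(C|R4)·P(R4) + P(C|R5)·P(R5)
      = 0.078·0.17 + 0.158·0.22 + 0.119·0.18 + 0.046·0.24 + 0.185·0.19
      = 0.01326 + 0.03476 + 0.02142 + 0.01104 + 0.03515 = 0.11563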